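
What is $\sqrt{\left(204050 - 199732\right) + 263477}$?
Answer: $3 \sqrt{29755} \approx 517.49$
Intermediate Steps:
$\sqrt{\left(204050 - 199732\right) + 263477} = \sqrt{4318 + 263477} = \sqrt{267795} = 3 \sqrt{29755}$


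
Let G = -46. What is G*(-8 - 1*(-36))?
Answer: -1288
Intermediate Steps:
G*(-8 - 1*(-36)) = -46*(-8 - 1*(-36)) = -46*(-8 + 36) = -46*28 = -1288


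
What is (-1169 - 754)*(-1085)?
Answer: 2086455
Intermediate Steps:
(-1169 - 754)*(-1085) = -1923*(-1085) = 2086455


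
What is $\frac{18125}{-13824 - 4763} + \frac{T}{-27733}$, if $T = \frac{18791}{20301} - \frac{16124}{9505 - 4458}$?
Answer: $- \frac{51497857480689586}{52814951647959837} \approx -0.97506$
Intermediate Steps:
$T = - \frac{232495147}{102459147}$ ($T = 18791 \cdot \frac{1}{20301} - \frac{16124}{9505 - 4458} = \frac{18791}{20301} - \frac{16124}{5047} = - \frac{232495147}{102459147} \approx -2.2691$)
$\frac{18125}{-13824 - 4763} + \frac{T}{-27733} = \frac{18125}{-13824 - 4763} - \frac{232495147}{102459147 \left(-27733\right)} = \frac{18125}{-13824 - 4763} - - \frac{232495147}{2841499523751} = \frac{18125}{-18587} + \frac{232495147}{2841499523751} = 18125 \left(- \frac{1}{18587}\right) + \frac{232495147}{2841499523751} = - \frac{18125}{18587} + \frac{232495147}{2841499523751} = - \frac{51497857480689586}{52814951647959837}$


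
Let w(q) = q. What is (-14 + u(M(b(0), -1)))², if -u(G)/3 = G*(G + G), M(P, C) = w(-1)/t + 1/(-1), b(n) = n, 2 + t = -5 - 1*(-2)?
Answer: 198916/625 ≈ 318.27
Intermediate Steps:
t = -5 (t = -2 + (-5 - 1*(-2)) = -2 + (-5 + 2) = -2 - 3 = -5)
M(P, C) = -⅘ (M(P, C) = -1/(-5) + 1/(-1) = -1*(-⅕) + 1*(-1) = ⅕ - 1 = -⅘)
u(G) = -6*G² (u(G) = -3*G*(G + G) = -3*G*2*G = -6*G²)
(-14 + u(M(b(0), -1)))² = (-14 - 6*(-⅘)²)² = (-14 - 6*16/25)² = (-14 - 96/25)² = (-446/25)² = 198916/625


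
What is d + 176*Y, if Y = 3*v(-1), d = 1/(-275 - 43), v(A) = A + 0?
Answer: -167905/318 ≈ -528.00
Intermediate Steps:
v(A) = A
d = -1/318 (d = 1/(-318) = -1/318 ≈ -0.0031447)
Y = -3 (Y = 3*(-1) = -3)
d + 176*Y = -1/318 + 176*(-3) = -1/318 - 528 = -167905/318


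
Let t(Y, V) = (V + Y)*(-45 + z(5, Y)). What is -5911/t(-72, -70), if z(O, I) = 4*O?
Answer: -5911/3550 ≈ -1.6651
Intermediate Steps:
t(Y, V) = -25*V - 25*Y (t(Y, V) = (V + Y)*(-45 + 4*5) = (V + Y)*(-45 + 20) = (V + Y)*(-25) = -25*V - 25*Y)
-5911/t(-72, -70) = -5911/(-25*(-70) - 25*(-72)) = -5911/(1750 + 1800) = -5911/3550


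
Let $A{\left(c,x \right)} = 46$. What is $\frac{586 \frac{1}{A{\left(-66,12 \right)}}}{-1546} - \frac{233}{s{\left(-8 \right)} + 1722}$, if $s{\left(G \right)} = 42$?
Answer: $- \frac{4400933}{31362156} \approx -0.14033$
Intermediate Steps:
$\frac{586 \frac{1}{A{\left(-66,12 \right)}}}{-1546} - \frac{233}{s{\left(-8 \right)} + 1722} = \frac{586 \cdot \frac{1}{46}}{-1546} - \frac{233}{42 + 1722} = 586 \cdot \frac{1}{46} \left(- \frac{1}{1546}\right) - \frac{233}{1764} = \frac{293}{23} \left(- \frac{1}{1546}\right) - \frac{233}{1764} = - \frac{293}{35558} - \frac{233}{1764} = - \frac{4400933}{31362156}$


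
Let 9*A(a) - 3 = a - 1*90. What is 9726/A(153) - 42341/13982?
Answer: 203517647/153802 ≈ 1323.2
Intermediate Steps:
A(a) = -29/3 + a/9 (A(a) = ⅓ + (a - 1*90)/9 = ⅓ + (a - 90)/9 = ⅓ + (-90 + a)/9 = ⅓ + (-10 + a/9) = -29/3 + a/9)
9726/A(153) - 42341/13982 = 9726/(-29/3 + (⅑)*153) - 42341/13982 = 9726/(-29/3 + 17) - 42341*1/13982 = 9726/(22/3) - 42341/13982 = 9726*(3/22) - 42341/13982 = 14589/11 - 42341/13982 = 203517647/153802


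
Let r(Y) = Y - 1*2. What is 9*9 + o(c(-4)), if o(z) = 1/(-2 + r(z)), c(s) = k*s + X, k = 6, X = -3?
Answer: 2510/31 ≈ 80.968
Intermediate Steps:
r(Y) = -2 + Y (r(Y) = Y - 2 = -2 + Y)
c(s) = -3 + 6*s (c(s) = 6*s - 3 = -3 + 6*s)
o(z) = 1/(-4 + z) (o(z) = 1/(-2 + (-2 + z)) = 1/(-4 + z))
9*9 + o(c(-4)) = 9*9 + 1/(-4 + (-3 + 6*(-4))) = 81 + 1/(-4 + (-3 - 24)) = 81 + 1/(-4 - 27) = 81 + 1/(-31) = 81 - 1/31 = 2510/31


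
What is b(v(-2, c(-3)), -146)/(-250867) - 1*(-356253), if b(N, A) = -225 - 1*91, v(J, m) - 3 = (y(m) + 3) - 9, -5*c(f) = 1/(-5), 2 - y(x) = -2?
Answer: 89372121667/250867 ≈ 3.5625e+5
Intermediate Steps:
y(x) = 4 (y(x) = 2 - 1*(-2) = 2 + 2 = 4)
c(f) = 1/25 (c(f) = -1/5/(-5) = -1/5*(-1/5) = 1/25)
v(J, m) = 1 (v(J, m) = 3 + ((4 + 3) - 9) = 3 + (7 - 9) = 3 - 2 = 1)
b(N, A) = -316 (b(N, A) = -225 - 91 = -316)
b(v(-2, c(-3)), -146)/(-250867) - 1*(-356253) = -316/(-250867) - 1*(-356253) = -316*(-1/250867) + 356253 = 316/250867 + 356253 = 89372121667/250867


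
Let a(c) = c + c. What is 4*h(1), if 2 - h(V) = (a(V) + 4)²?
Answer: -136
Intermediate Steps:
a(c) = 2*c
h(V) = 2 - (4 + 2*V)² (h(V) = 2 - (2*V + 4)² = 2 - (4 + 2*V)²)
4*h(1) = 4*(2 - 4*(2 + 1)²) = 4*(2 - 4*3²) = 4*(2 - 4*9) = 4*(2 - 36) = 4*(-34) = -136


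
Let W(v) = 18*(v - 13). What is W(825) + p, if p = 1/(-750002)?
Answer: 10962029231/750002 ≈ 14616.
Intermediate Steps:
W(v) = -234 + 18*v (W(v) = 18*(-13 + v) = -234 + 18*v)
p = -1/750002 ≈ -1.3333e-6
W(825) + p = (-234 + 18*825) - 1/750002 = (-234 + 14850) - 1/750002 = 14616 - 1/750002 = 10962029231/750002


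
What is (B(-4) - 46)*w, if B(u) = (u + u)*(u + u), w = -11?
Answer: -198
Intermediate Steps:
B(u) = 4*u² (B(u) = (2*u)*(2*u) = 4*u²)
(B(-4) - 46)*w = (4*(-4)² - 46)*(-11) = (4*16 - 46)*(-11) = (64 - 46)*(-11) = 18*(-11) = -198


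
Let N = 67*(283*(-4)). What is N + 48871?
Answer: -26973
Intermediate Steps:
N = -75844 (N = 67*(-1132) = -75844)
N + 48871 = -75844 + 48871 = -26973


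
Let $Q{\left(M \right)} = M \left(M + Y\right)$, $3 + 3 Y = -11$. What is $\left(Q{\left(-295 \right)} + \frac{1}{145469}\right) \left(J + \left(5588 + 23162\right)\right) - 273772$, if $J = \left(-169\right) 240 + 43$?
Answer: $- \frac{454079818060720}{436407} \approx -1.0405 \cdot 10^{9}$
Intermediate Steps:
$Y = - \frac{14}{3}$ ($Y = -1 + \frac{1}{3} \left(-11\right) = -1 - \frac{11}{3} = - \frac{14}{3} \approx -4.6667$)
$Q{\left(M \right)} = M \left(- \frac{14}{3} + M\right)$ ($Q{\left(M \right)} = M \left(M - \frac{14}{3}\right) = M \left(- \frac{14}{3} + M\right)$)
$J = -40517$ ($J = -40560 + 43 = -40517$)
$\left(Q{\left(-295 \right)} + \frac{1}{145469}\right) \left(J + \left(5588 + 23162\right)\right) - 273772 = \left(\frac{1}{3} \left(-295\right) \left(-14 + 3 \left(-295\right)\right) + \frac{1}{145469}\right) \left(-40517 + \left(5588 + 23162\right)\right) - 273772 = \left(\frac{1}{3} \left(-295\right) \left(-14 - 885\right) + \frac{1}{145469}\right) \left(-40517 + 28750\right) - 273772 = \left(\frac{1}{3} \left(-295\right) \left(-899\right) + \frac{1}{145469}\right) \left(-11767\right) - 273772 = \left(\frac{265205}{3} + \frac{1}{145469}\right) \left(-11767\right) - 273772 = \frac{38579106148}{436407} \left(-11767\right) - 273772 = - \frac{453960342043516}{436407} - 273772 = - \frac{454079818060720}{436407}$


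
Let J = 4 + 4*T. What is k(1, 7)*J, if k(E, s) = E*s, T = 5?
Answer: 168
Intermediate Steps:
J = 24 (J = 4 + 4*5 = 4 + 20 = 24)
k(1, 7)*J = (1*7)*24 = 7*24 = 168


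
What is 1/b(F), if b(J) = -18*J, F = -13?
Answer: 1/234 ≈ 0.0042735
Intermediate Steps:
1/b(F) = 1/(-18*(-13)) = 1/234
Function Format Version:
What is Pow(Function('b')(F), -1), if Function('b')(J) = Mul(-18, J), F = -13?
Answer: Rational(1, 234) ≈ 0.0042735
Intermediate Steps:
Pow(Function('b')(F), -1) = Pow(Mul(-18, -13), -1) = Pow(234, -1) = Rational(1, 234)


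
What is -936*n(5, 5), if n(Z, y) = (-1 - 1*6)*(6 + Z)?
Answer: 72072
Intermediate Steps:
n(Z, y) = -42 - 7*Z (n(Z, y) = (-1 - 6)*(6 + Z) = -7*(6 + Z) = -42 - 7*Z)
-936*n(5, 5) = -936*(-42 - 7*5) = -936*(-42 - 35) = -936*(-77) = 72072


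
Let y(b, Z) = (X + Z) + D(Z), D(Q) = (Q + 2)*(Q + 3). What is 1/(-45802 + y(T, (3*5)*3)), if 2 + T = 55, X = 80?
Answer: -1/43421 ≈ -2.3030e-5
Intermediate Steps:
T = 53 (T = -2 + 55 = 53)
D(Q) = (2 + Q)*(3 + Q)
y(b, Z) = 86 + Z² + 6*Z (y(b, Z) = (80 + Z) + (6 + Z² + 5*Z) = 86 + Z² + 6*Z)
1/(-45802 + y(T, (3*5)*3)) = 1/(-45802 + (86 + ((3*5)*3)² + 6*((3*5)*3))) = 1/(-45802 + (86 + (15*3)² + 6*(15*3))) = 1/(-45802 + (86 + 45² + 6*45)) = 1/(-45802 + (86 + 2025 + 270)) = 1/(-45802 + 2381) = 1/(-43421) = -1/43421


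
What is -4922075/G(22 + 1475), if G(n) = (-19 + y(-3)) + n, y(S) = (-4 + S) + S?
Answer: -4922075/1468 ≈ -3352.9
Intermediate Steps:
y(S) = -4 + 2*S
G(n) = -29 + n (G(n) = (-19 + (-4 + 2*(-3))) + n = (-19 + (-4 - 6)) + n = (-19 - 10) + n = -29 + n)
-4922075/G(22 + 1475) = -4922075/(-29 + (22 + 1475)) = -4922075/(-29 + 1497) = -4922075/1468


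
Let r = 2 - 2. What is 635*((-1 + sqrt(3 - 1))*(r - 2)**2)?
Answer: -2540 + 2540*sqrt(2) ≈ 1052.1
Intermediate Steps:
r = 0
635*((-1 + sqrt(3 - 1))*(r - 2)**2) = 635*((-1 + sqrt(3 - 1))*(0 - 2)**2) = 635*((-1 + sqrt(2))*(-2)**2) = 635*((-1 + sqrt(2))*4) = 635*(-4 + 4*sqrt(2)) = -2540 + 2540*sqrt(2)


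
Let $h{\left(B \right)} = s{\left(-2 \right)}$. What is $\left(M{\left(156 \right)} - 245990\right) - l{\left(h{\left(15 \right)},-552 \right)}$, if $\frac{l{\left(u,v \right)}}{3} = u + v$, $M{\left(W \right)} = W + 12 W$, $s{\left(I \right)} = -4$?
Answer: $-242294$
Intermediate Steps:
$M{\left(W \right)} = 13 W$
$h{\left(B \right)} = -4$
$l{\left(u,v \right)} = 3 u + 3 v$ ($l{\left(u,v \right)} = 3 \left(u + v\right) = 3 u + 3 v$)
$\left(M{\left(156 \right)} - 245990\right) - l{\left(h{\left(15 \right)},-552 \right)} = \left(13 \cdot 156 - 245990\right) - \left(3 \left(-4\right) + 3 \left(-552\right)\right) = \left(2028 - 245990\right) - \left(-12 - 1656\right) = -243962 - -1668 = -243962 + 1668 = -242294$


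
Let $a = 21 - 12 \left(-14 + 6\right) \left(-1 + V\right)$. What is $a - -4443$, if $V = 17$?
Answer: $6000$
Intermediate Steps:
$a = 1557$ ($a = 21 - 12 \left(-14 + 6\right) \left(-1 + 17\right) = 21 - 12 \left(\left(-8\right) 16\right) = 21 - -1536 = 21 + 1536 = 1557$)
$a - -4443 = 1557 - -4443 = 1557 + 4443 = 6000$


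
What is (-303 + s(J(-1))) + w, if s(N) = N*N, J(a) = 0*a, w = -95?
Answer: -398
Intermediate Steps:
J(a) = 0
s(N) = N²
(-303 + s(J(-1))) + w = (-303 + 0²) - 95 = (-303 + 0) - 95 = -303 - 95 = -398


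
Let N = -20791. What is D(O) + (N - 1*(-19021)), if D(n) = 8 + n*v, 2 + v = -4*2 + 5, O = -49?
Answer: -1517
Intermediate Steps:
v = -5 (v = -2 + (-4*2 + 5) = -2 + (-8 + 5) = -2 - 3 = -5)
D(n) = 8 - 5*n (D(n) = 8 + n*(-5) = 8 - 5*n)
D(O) + (N - 1*(-19021)) = (8 - 5*(-49)) + (-20791 - 1*(-19021)) = (8 + 245) + (-20791 + 19021) = 253 - 1770 = -1517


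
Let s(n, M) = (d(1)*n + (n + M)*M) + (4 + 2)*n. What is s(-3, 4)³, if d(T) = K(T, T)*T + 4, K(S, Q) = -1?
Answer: -12167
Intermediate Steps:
d(T) = 4 - T (d(T) = -T + 4 = 4 - T)
s(n, M) = 9*n + M*(M + n) (s(n, M) = ((4 - 1*1)*n + (n + M)*M) + (4 + 2)*n = ((4 - 1)*n + (M + n)*M) + 6*n = (3*n + M*(M + n)) + 6*n = 9*n + M*(M + n))
s(-3, 4)³ = (4² + 9*(-3) + 4*(-3))³ = (16 - 27 - 12)³ = (-23)³ = -12167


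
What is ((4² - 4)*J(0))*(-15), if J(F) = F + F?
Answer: 0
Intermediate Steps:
J(F) = 2*F
((4² - 4)*J(0))*(-15) = ((4² - 4)*(2*0))*(-15) = ((16 - 4)*0)*(-15) = (12*0)*(-15) = 0*(-15) = 0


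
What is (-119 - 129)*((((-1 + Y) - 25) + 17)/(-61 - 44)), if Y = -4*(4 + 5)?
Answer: -744/7 ≈ -106.29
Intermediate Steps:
Y = -36 (Y = -4*9 = -36)
(-119 - 129)*((((-1 + Y) - 25) + 17)/(-61 - 44)) = (-119 - 129)*((((-1 - 36) - 25) + 17)/(-61 - 44)) = -248*((-37 - 25) + 17)/(-105) = -248*(-62 + 17)*(-1)/105 = -(-11160)*(-1)/105 = -248*3/7 = -744/7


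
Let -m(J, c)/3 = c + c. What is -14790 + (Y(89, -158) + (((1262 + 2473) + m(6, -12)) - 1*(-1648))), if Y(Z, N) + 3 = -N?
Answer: -9180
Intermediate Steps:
m(J, c) = -6*c (m(J, c) = -3*(c + c) = -6*c)
Y(Z, N) = -3 - N
-14790 + (Y(89, -158) + (((1262 + 2473) + m(6, -12)) - 1*(-1648))) = -14790 + ((-3 - 1*(-158)) + (((1262 + 2473) - 6*(-12)) - 1*(-1648))) = -14790 + ((-3 + 158) + ((3735 + 72) + 1648)) = -14790 + (155 + (3807 + 1648)) = -14790 + (155 + 5455) = -14790 + 5610 = -9180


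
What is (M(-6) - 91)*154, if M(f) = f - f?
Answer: -14014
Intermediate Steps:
M(f) = 0
(M(-6) - 91)*154 = (0 - 91)*154 = -91*154 = -14014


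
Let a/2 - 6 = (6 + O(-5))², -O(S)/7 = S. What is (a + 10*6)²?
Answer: 11792356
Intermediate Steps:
O(S) = -7*S
a = 3374 (a = 12 + 2*(6 - 7*(-5))² = 12 + 2*(6 + 35)² = 12 + 2*41² = 12 + 2*1681 = 12 + 3362 = 3374)
(a + 10*6)² = (3374 + 10*6)² = (3374 + 60)² = 3434² = 11792356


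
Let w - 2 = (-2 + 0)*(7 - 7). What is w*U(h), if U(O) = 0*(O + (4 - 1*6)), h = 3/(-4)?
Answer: 0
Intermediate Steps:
h = -¾ (h = 3*(-¼) = -¾ ≈ -0.75000)
U(O) = 0 (U(O) = 0*(O + (4 - 6)) = 0*(O - 2) = 0*(-2 + O) = 0)
w = 2 (w = 2 + (-2 + 0)*(7 - 7) = 2 - 2*0 = 2 + 0 = 2)
w*U(h) = 2*0 = 0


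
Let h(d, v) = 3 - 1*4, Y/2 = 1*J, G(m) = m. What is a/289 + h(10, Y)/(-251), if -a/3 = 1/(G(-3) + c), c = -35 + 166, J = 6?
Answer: 36239/9284992 ≈ 0.0039030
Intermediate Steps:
c = 131
Y = 12 (Y = 2*(1*6) = 2*6 = 12)
h(d, v) = -1 (h(d, v) = 3 - 4 = -1)
a = -3/128 (a = -3/(-3 + 131) = -3/128 ≈ -0.023438)
a/289 + h(10, Y)/(-251) = -3/128/289 - 1/(-251) = -3/128*1/289 - 1*(-1/251) = -3/36992 + 1/251 = 36239/9284992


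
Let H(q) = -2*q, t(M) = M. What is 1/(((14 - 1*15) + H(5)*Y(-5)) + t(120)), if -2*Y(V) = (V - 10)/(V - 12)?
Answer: 17/2098 ≈ 0.0081030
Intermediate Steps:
Y(V) = -(-10 + V)/(2*(-12 + V)) (Y(V) = -(V - 10)/(2*(V - 12)) = -(-10 + V)/(2*(-12 + V)))
1/(((14 - 1*15) + H(5)*Y(-5)) + t(120)) = 1/(((14 - 1*15) + (-2*5)*((10 - 1*(-5))/(2*(-12 - 5)))) + 120) = 1/(((14 - 15) - 5*(10 + 5)/(-17)) + 120) = 1/((-1 - 5*(-1)*15/17) + 120) = 1/((-1 - 10*(-15/34)) + 120) = 1/((-1 + 75/17) + 120) = 1/(58/17 + 120) = 1/(2098/17) = 17/2098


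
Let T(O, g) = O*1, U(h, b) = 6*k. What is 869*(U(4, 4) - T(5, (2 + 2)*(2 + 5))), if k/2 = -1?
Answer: -14773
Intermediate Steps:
k = -2 (k = 2*(-1) = -2)
U(h, b) = -12 (U(h, b) = 6*(-2) = -12)
T(O, g) = O
869*(U(4, 4) - T(5, (2 + 2)*(2 + 5))) = 869*(-12 - 1*5) = 869*(-12 - 5) = 869*(-17) = -14773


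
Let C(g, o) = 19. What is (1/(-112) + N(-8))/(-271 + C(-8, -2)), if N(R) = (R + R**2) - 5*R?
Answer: -10751/28224 ≈ -0.38092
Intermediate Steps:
N(R) = R**2 - 4*R
(1/(-112) + N(-8))/(-271 + C(-8, -2)) = (1/(-112) - 8*(-4 - 8))/(-271 + 19) = (-1/112 - 8*(-12))/(-252) = (-1/112 + 96)*(-1/252) = (10751/112)*(-1/252) = -10751/28224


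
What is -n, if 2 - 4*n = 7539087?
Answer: 7539085/4 ≈ 1.8848e+6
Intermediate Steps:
n = -7539085/4 (n = 1/2 - 1/4*7539087 = 1/2 - 7539087/4 = -7539085/4 ≈ -1.8848e+6)
-n = -1*(-7539085/4) = 7539085/4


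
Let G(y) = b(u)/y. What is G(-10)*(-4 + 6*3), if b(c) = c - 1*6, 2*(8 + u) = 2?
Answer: 91/5 ≈ 18.200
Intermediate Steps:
u = -7 (u = -8 + (½)*2 = -8 + 1 = -7)
b(c) = -6 + c (b(c) = c - 6 = -6 + c)
G(y) = -13/y (G(y) = (-6 - 7)/y = -13/y)
G(-10)*(-4 + 6*3) = (-13/(-10))*(-4 + 6*3) = (-13*(-⅒))*(-4 + 18) = (13/10)*14 = 91/5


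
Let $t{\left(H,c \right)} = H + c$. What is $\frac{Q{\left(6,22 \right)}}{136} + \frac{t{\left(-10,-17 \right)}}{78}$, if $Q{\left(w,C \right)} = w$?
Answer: $- \frac{267}{884} \approx -0.30204$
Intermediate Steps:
$\frac{Q{\left(6,22 \right)}}{136} + \frac{t{\left(-10,-17 \right)}}{78} = \frac{6}{136} + \frac{-10 - 17}{78} = 6 \cdot \frac{1}{136} - \frac{9}{26} = \frac{3}{68} - \frac{9}{26} = - \frac{267}{884}$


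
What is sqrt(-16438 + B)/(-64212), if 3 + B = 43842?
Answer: -sqrt(27401)/64212 ≈ -0.0025779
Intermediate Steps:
B = 43839 (B = -3 + 43842 = 43839)
sqrt(-16438 + B)/(-64212) = sqrt(-16438 + 43839)/(-64212) = sqrt(27401)*(-1/64212) = -sqrt(27401)/64212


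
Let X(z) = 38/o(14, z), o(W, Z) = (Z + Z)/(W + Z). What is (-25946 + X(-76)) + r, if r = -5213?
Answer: -62287/2 ≈ -31144.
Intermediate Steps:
o(W, Z) = 2*Z/(W + Z) (o(W, Z) = (2*Z)/(W + Z) = 2*Z/(W + Z))
X(z) = 19*(14 + z)/z (X(z) = 38/((2*z/(14 + z))) = 38*((14 + z)/(2*z)) = 19*(14 + z)/z)
(-25946 + X(-76)) + r = (-25946 + (19 + 266/(-76))) - 5213 = (-25946 + (19 + 266*(-1/76))) - 5213 = (-25946 + (19 - 7/2)) - 5213 = (-25946 + 31/2) - 5213 = -51861/2 - 5213 = -62287/2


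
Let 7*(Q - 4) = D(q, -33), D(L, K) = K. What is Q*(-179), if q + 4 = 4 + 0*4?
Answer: 895/7 ≈ 127.86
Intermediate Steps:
q = 0 (q = -4 + (4 + 0*4) = -4 + (4 + 0) = -4 + 4 = 0)
Q = -5/7 (Q = 4 + (1/7)*(-33) = 4 - 33/7 = -5/7 ≈ -0.71429)
Q*(-179) = -5/7*(-179) = 895/7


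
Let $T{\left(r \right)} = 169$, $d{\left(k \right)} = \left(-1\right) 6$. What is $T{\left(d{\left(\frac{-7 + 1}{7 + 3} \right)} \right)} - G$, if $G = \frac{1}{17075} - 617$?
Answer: $\frac{13420949}{17075} \approx 786.0$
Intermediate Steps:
$d{\left(k \right)} = -6$
$G = - \frac{10535274}{17075}$ ($G = \frac{1}{17075} - 617 = - \frac{10535274}{17075} \approx -617.0$)
$T{\left(d{\left(\frac{-7 + 1}{7 + 3} \right)} \right)} - G = 169 - - \frac{10535274}{17075} = 169 + \frac{10535274}{17075} = \frac{13420949}{17075}$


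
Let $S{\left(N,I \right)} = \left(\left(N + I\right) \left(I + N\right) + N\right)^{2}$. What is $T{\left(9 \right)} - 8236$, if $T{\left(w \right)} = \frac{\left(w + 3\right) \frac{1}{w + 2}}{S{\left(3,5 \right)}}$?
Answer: $- \frac{406685432}{49379} \approx -8236.0$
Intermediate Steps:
$S{\left(N,I \right)} = \left(N + \left(I + N\right)^{2}\right)^{2}$ ($S{\left(N,I \right)} = \left(\left(I + N\right) \left(I + N\right) + N\right)^{2} = \left(\left(I + N\right)^{2} + N\right)^{2} = \left(N + \left(I + N\right)^{2}\right)^{2}$)
$T{\left(w \right)} = \frac{3 + w}{4489 \left(2 + w\right)}$ ($T{\left(w \right)} = \frac{\left(w + 3\right) \frac{1}{w + 2}}{\left(3 + \left(5 + 3\right)^{2}\right)^{2}} = \frac{\left(3 + w\right) \frac{1}{2 + w}}{\left(3 + 8^{2}\right)^{2}} = \frac{\frac{1}{2 + w} \left(3 + w\right)}{\left(3 + 64\right)^{2}} = \frac{\frac{1}{2 + w} \left(3 + w\right)}{67^{2}} = \frac{\frac{1}{2 + w} \left(3 + w\right)}{4489} = \frac{3 + w}{2 + w} \frac{1}{4489} = \frac{3 + w}{4489 \left(2 + w\right)}$)
$T{\left(9 \right)} - 8236 = \frac{3 + 9}{4489 \left(2 + 9\right)} - 8236 = \frac{1}{4489} \cdot \frac{1}{11} \cdot 12 - 8236 = \frac{12}{49379} - 8236 = - \frac{406685432}{49379}$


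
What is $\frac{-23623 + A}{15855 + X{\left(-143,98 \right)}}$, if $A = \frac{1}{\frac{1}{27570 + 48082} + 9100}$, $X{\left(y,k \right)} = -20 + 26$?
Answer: $- \frac{16262857431571}{10919239001061} \approx -1.4894$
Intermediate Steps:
$X{\left(y,k \right)} = 6$
$A = \frac{75652}{688433201}$ ($A = \frac{1}{\frac{1}{75652} + 9100} = \frac{1}{\frac{688433201}{75652}} = \frac{75652}{688433201} \approx 0.00010989$)
$\frac{-23623 + A}{15855 + X{\left(-143,98 \right)}} = \frac{-23623 + \frac{75652}{688433201}}{15855 + 6} = - \frac{16262857431571}{688433201 \cdot 15861} = \left(- \frac{16262857431571}{688433201}\right) \frac{1}{15861} = - \frac{16262857431571}{10919239001061}$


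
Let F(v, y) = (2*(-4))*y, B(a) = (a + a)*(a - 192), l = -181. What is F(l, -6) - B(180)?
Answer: 4368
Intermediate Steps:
B(a) = 2*a*(-192 + a) (B(a) = (2*a)*(-192 + a) = 2*a*(-192 + a))
F(v, y) = -8*y
F(l, -6) - B(180) = -8*(-6) - 2*180*(-192 + 180) = 48 - 2*180*(-12) = 48 - 1*(-4320) = 48 + 4320 = 4368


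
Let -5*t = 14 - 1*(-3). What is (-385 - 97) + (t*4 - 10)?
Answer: -2528/5 ≈ -505.60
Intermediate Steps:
t = -17/5 (t = -(14 - 1*(-3))/5 = -(14 + 3)/5 = -1/5*17 = -17/5 ≈ -3.4000)
(-385 - 97) + (t*4 - 10) = (-385 - 97) + (-17/5*4 - 10) = -482 + (-68/5 - 10) = -482 - 118/5 = -2528/5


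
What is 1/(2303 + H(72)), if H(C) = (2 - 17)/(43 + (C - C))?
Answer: 43/99014 ≈ 0.00043428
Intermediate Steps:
H(C) = -15/43 (H(C) = -15/(43 + 0) = -15/43)
1/(2303 + H(72)) = 1/(2303 - 15/43) = 1/(99014/43) = 43/99014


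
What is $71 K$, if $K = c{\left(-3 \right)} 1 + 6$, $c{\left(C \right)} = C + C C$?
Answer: $852$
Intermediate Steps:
$c{\left(C \right)} = C + C^{2}$
$K = 12$ ($K = - 3 \left(1 - 3\right) 1 + 6 = \left(-3\right) \left(-2\right) 1 + 6 = 6 \cdot 1 + 6 = 6 + 6 = 12$)
$71 K = 71 \cdot 12 = 852$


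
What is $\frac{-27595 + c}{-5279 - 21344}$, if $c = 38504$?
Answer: $- \frac{10909}{26623} \approx -0.40976$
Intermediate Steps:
$\frac{-27595 + c}{-5279 - 21344} = \frac{-27595 + 38504}{-5279 - 21344} = \frac{10909}{-26623} = 10909 \left(- \frac{1}{26623}\right) = - \frac{10909}{26623}$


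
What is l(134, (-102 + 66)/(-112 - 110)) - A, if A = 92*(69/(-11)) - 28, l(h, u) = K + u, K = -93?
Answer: 208487/407 ≈ 512.25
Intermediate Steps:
l(h, u) = -93 + u
A = -6656/11 (A = 92*(69*(-1/11)) - 28 = 92*(-69/11) - 28 = -6348/11 - 28 = -6656/11 ≈ -605.09)
l(134, (-102 + 66)/(-112 - 110)) - A = (-93 + (-102 + 66)/(-112 - 110)) - 1*(-6656/11) = (-93 - 36/(-222)) + 6656/11 = (-93 - 36*(-1/222)) + 6656/11 = (-93 + 6/37) + 6656/11 = -3435/37 + 6656/11 = 208487/407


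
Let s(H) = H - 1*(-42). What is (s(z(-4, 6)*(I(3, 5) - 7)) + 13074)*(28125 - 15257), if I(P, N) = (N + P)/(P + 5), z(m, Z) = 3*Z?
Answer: 167386944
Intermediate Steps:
I(P, N) = (N + P)/(5 + P)
s(H) = 42 + H (s(H) = H + 42 = 42 + H)
(s(z(-4, 6)*(I(3, 5) - 7)) + 13074)*(28125 - 15257) = ((42 + (3*6)*((5 + 3)/(5 + 3) - 7)) + 13074)*(28125 - 15257) = ((42 + 18*(8/8 - 7)) + 13074)*12868 = ((42 + 18*((⅛)*8 - 7)) + 13074)*12868 = ((42 + 18*(1 - 7)) + 13074)*12868 = ((42 + 18*(-6)) + 13074)*12868 = ((42 - 108) + 13074)*12868 = (-66 + 13074)*12868 = 13008*12868 = 167386944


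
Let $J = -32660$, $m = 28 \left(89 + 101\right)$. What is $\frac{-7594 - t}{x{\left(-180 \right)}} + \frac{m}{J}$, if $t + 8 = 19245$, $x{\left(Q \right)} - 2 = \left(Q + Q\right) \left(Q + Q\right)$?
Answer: $- \frac{78289155}{211640066} \approx -0.36992$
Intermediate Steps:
$m = 5320$ ($m = 28 \cdot 190 = 5320$)
$x{\left(Q \right)} = 2 + 4 Q^{2}$ ($x{\left(Q \right)} = 2 + \left(Q + Q\right) \left(Q + Q\right) = 2 + 2 Q 2 Q = 2 + 4 Q^{2}$)
$t = 19237$ ($t = -8 + 19245 = 19237$)
$\frac{-7594 - t}{x{\left(-180 \right)}} + \frac{m}{J} = \frac{-7594 - 19237}{2 + 4 \left(-180\right)^{2}} + \frac{5320}{-32660} = \frac{-7594 - 19237}{2 + 4 \cdot 32400} + 5320 \left(- \frac{1}{32660}\right) = - \frac{26831}{2 + 129600} - \frac{266}{1633} = - \frac{26831}{129602} - \frac{266}{1633} = - \frac{78289155}{211640066}$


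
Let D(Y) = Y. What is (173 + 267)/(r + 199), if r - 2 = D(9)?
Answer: 44/21 ≈ 2.0952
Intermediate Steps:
r = 11 (r = 2 + 9 = 11)
(173 + 267)/(r + 199) = (173 + 267)/(11 + 199) = 440/210 = 440*(1/210) = 44/21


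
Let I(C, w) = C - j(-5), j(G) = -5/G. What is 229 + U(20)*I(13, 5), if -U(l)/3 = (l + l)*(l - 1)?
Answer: -27131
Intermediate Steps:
U(l) = -6*l*(-1 + l) (U(l) = -3*(l + l)*(l - 1) = -3*2*l*(-1 + l) = -6*l*(-1 + l))
I(C, w) = -1 + C (I(C, w) = C - (-5)/(-5) = C - (-5)*(-1)/5 = C - 1*1 = C - 1 = -1 + C)
229 + U(20)*I(13, 5) = 229 + (6*20*(1 - 1*20))*(-1 + 13) = 229 + (6*20*(1 - 20))*12 = 229 + (6*20*(-19))*12 = 229 - 2280*12 = 229 - 27360 = -27131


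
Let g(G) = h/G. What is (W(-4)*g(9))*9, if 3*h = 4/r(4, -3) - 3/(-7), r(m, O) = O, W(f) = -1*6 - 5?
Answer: 209/63 ≈ 3.3175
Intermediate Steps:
W(f) = -11 (W(f) = -6 - 5 = -11)
h = -19/63 (h = (4/(-3) - 3/(-7))/3 = (4*(-⅓) - 3*(-⅐))/3 = (-4/3 + 3/7)/3 = (⅓)*(-19/21) = -19/63 ≈ -0.30159)
g(G) = -19/(63*G)
(W(-4)*g(9))*9 = -(-209)/(63*9)*9 = -11*(-19/567)*9 = (209/567)*9 = 209/63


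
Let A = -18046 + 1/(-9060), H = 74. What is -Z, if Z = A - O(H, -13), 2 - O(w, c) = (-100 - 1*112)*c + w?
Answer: 137875081/9060 ≈ 15218.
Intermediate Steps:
O(w, c) = 2 - w + 212*c (O(w, c) = 2 - ((-100 - 1*112)*c + w) = 2 - ((-100 - 112)*c + w) = 2 - (-212*c + w) = 2 - (w - 212*c) = 2 + (-w + 212*c) = 2 - w + 212*c)
A = -163496761/9060 (A = -18046 - 1/9060 = -163496761/9060 ≈ -18046.)
Z = -137875081/9060 (Z = -163496761/9060 - (2 - 1*74 + 212*(-13)) = -163496761/9060 - (2 - 74 - 2756) = -163496761/9060 - 1*(-2828) = -163496761/9060 + 2828 = -137875081/9060 ≈ -15218.)
-Z = -1*(-137875081/9060) = 137875081/9060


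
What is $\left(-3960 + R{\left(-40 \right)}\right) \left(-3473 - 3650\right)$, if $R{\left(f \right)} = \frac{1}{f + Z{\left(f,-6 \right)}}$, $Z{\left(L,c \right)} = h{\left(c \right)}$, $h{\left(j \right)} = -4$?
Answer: $\frac{1241118643}{44} \approx 2.8207 \cdot 10^{7}$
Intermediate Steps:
$Z{\left(L,c \right)} = -4$
$R{\left(f \right)} = \frac{1}{-4 + f}$ ($R{\left(f \right)} = \frac{1}{f - 4} = \frac{1}{-4 + f}$)
$\left(-3960 + R{\left(-40 \right)}\right) \left(-3473 - 3650\right) = \left(-3960 + \frac{1}{-4 - 40}\right) \left(-3473 - 3650\right) = \left(-3960 + \frac{1}{-44}\right) \left(-7123\right) = \left(-3960 - \frac{1}{44}\right) \left(-7123\right) = \left(- \frac{174241}{44}\right) \left(-7123\right) = \frac{1241118643}{44}$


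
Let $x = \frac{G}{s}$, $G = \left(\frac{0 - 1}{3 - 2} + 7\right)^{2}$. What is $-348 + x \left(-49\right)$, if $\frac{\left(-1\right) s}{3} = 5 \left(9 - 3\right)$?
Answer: $- \frac{1642}{5} \approx -328.4$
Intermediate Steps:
$s = -90$ ($s = - 3 \cdot 5 \left(9 - 3\right) = - 3 \cdot 5 \cdot 6 = \left(-3\right) 30 = -90$)
$G = 36$ ($G = \left(- 1^{-1} + 7\right)^{2} = \left(\left(-1\right) 1 + 7\right)^{2} = \left(-1 + 7\right)^{2} = 6^{2} = 36$)
$x = - \frac{2}{5}$ ($x = \frac{36}{-90} = 36 \left(- \frac{1}{90}\right) = - \frac{2}{5} \approx -0.4$)
$-348 + x \left(-49\right) = -348 - - \frac{98}{5} = -348 + \frac{98}{5} = - \frac{1642}{5}$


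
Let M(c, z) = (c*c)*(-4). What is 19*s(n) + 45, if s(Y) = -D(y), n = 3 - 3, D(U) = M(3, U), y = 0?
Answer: 729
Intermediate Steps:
M(c, z) = -4*c² (M(c, z) = c²*(-4) = -4*c²)
D(U) = -36 (D(U) = -4*3² = -4*9 = -36)
n = 0
s(Y) = 36 (s(Y) = -1*(-36) = 36)
19*s(n) + 45 = 19*36 + 45 = 684 + 45 = 729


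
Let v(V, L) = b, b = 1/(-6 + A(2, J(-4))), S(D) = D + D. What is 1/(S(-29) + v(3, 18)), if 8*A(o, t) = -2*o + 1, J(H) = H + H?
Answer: -51/2966 ≈ -0.017195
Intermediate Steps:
S(D) = 2*D
J(H) = 2*H
A(o, t) = ⅛ - o/4 (A(o, t) = (-2*o + 1)/8 = (1 - 2*o)/8 = ⅛ - o/4)
b = -8/51 (b = 1/(-6 + (⅛ - ¼*2)) = 1/(-6 + (⅛ - ½)) = 1/(-6 - 3/8) = 1/(-51/8) = -8/51 ≈ -0.15686)
v(V, L) = -8/51
1/(S(-29) + v(3, 18)) = 1/(2*(-29) - 8/51) = 1/(-58 - 8/51) = 1/(-2966/51) = -51/2966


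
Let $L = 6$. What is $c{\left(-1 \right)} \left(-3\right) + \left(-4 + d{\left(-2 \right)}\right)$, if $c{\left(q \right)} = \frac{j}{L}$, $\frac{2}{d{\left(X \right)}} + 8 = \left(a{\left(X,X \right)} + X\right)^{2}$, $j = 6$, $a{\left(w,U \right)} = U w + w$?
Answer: $- \frac{29}{4} \approx -7.25$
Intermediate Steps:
$a{\left(w,U \right)} = w + U w$
$d{\left(X \right)} = \frac{2}{-8 + \left(X + X \left(1 + X\right)\right)^{2}}$ ($d{\left(X \right)} = \frac{2}{-8 + \left(X \left(1 + X\right) + X\right)^{2}} = \frac{2}{-8 + \left(X + X \left(1 + X\right)\right)^{2}}$)
$c{\left(q \right)} = 1$ ($c{\left(q \right)} = \frac{6}{6} = 6 \cdot \frac{1}{6} = 1$)
$c{\left(-1 \right)} \left(-3\right) + \left(-4 + d{\left(-2 \right)}\right) = 1 \left(-3\right) - \left(4 - \frac{2}{-8 + \left(-2\right)^{2} \left(2 - 2\right)^{2}}\right) = -3 - \left(4 - \frac{2}{-8 + 4 \cdot 0^{2}}\right) = -3 - \left(4 - \frac{2}{-8 + 4 \cdot 0}\right) = -3 - \left(4 - \frac{2}{-8 + 0}\right) = -3 - \left(4 - \frac{2}{-8}\right) = -3 + \left(-4 + 2 \left(- \frac{1}{8}\right)\right) = -3 - \frac{17}{4} = - \frac{29}{4}$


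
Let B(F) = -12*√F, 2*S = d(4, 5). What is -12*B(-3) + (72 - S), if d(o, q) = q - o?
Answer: 143/2 + 144*I*√3 ≈ 71.5 + 249.42*I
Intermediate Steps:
S = ½ (S = (5 - 1*4)/2 = (5 - 4)/2 = (½)*1 = ½ ≈ 0.50000)
-12*B(-3) + (72 - S) = -(-144)*√(-3) + (72 - 1*½) = -(-144)*I*√3 + (72 - ½) = -(-144)*I*√3 + 143/2 = 144*I*√3 + 143/2 = 143/2 + 144*I*√3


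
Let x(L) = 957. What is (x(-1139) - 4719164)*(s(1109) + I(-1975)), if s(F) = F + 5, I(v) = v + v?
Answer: 13380835052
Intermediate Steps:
I(v) = 2*v
s(F) = 5 + F
(x(-1139) - 4719164)*(s(1109) + I(-1975)) = (957 - 4719164)*((5 + 1109) + 2*(-1975)) = -4718207*(1114 - 3950) = -4718207*(-2836) = 13380835052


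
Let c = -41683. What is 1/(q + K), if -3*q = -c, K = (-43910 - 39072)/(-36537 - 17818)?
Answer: -163065/2265430519 ≈ -7.1980e-5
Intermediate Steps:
K = 82982/54355 (K = -82982/(-54355) = -82982*(-1/54355) = 82982/54355 ≈ 1.5267)
q = -41683/3 (q = -(-1)*(-41683)/3 = -1/3*41683 = -41683/3 ≈ -13894.)
1/(q + K) = 1/(-41683/3 + 82982/54355) = 1/(-2265430519/163065) = -163065/2265430519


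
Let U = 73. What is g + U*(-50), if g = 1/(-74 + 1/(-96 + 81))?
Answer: -4055165/1111 ≈ -3650.0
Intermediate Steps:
g = -15/1111 (g = 1/(-74 + 1/(-15)) = 1/(-74 - 1/15) = 1/(-1111/15) = -15/1111 ≈ -0.013501)
g + U*(-50) = -15/1111 + 73*(-50) = -15/1111 - 3650 = -4055165/1111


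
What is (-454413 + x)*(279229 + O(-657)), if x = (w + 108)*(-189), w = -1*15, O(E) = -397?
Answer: -131605915680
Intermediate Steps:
w = -15
x = -17577 (x = (-15 + 108)*(-189) = 93*(-189) = -17577)
(-454413 + x)*(279229 + O(-657)) = (-454413 - 17577)*(279229 - 397) = -471990*278832 = -131605915680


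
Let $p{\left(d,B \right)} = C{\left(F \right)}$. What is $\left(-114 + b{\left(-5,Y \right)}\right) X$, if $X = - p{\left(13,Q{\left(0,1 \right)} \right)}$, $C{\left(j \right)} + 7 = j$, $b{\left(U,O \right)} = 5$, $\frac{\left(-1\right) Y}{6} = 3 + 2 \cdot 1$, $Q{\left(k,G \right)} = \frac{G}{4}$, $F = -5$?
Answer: $-1308$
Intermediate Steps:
$Q{\left(k,G \right)} = \frac{G}{4}$ ($Q{\left(k,G \right)} = G \frac{1}{4} = \frac{G}{4}$)
$Y = -30$ ($Y = - 6 \left(3 + 2 \cdot 1\right) = - 6 \left(3 + 2\right) = \left(-6\right) 5 = -30$)
$C{\left(j \right)} = -7 + j$
$p{\left(d,B \right)} = -12$ ($p{\left(d,B \right)} = -7 - 5 = -12$)
$X = 12$ ($X = \left(-1\right) \left(-12\right) = 12$)
$\left(-114 + b{\left(-5,Y \right)}\right) X = \left(-114 + 5\right) 12 = \left(-109\right) 12 = -1308$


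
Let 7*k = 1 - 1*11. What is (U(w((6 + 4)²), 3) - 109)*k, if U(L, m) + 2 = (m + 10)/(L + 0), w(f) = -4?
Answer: 2285/14 ≈ 163.21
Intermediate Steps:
k = -10/7 (k = (1 - 1*11)/7 = (1 - 11)/7 = (⅐)*(-10) = -10/7 ≈ -1.4286)
U(L, m) = -2 + (10 + m)/L (U(L, m) = -2 + (m + 10)/(L + 0) = -2 + (10 + m)/L)
(U(w((6 + 4)²), 3) - 109)*k = ((10 + 3 - 2*(-4))/(-4) - 109)*(-10/7) = (-(10 + 3 + 8)/4 - 109)*(-10/7) = (-¼*21 - 109)*(-10/7) = (-21/4 - 109)*(-10/7) = -457/4*(-10/7) = 2285/14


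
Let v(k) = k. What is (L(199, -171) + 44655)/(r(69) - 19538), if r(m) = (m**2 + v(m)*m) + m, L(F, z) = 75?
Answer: -6390/1421 ≈ -4.4968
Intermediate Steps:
r(m) = m + 2*m**2 (r(m) = (m**2 + m*m) + m = (m**2 + m**2) + m = 2*m**2 + m = m + 2*m**2)
(L(199, -171) + 44655)/(r(69) - 19538) = (75 + 44655)/(69*(1 + 2*69) - 19538) = 44730/(69*(1 + 138) - 19538) = 44730/(69*139 - 19538) = 44730/(9591 - 19538) = 44730/(-9947) = 44730*(-1/9947) = -6390/1421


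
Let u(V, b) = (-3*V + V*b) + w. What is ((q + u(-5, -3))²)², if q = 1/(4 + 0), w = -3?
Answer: 141158161/256 ≈ 5.5140e+5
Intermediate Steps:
u(V, b) = -3 - 3*V + V*b (u(V, b) = (-3*V + V*b) - 3 = -3 - 3*V + V*b)
q = ¼ (q = 1/4 = ¼ ≈ 0.25000)
((q + u(-5, -3))²)² = ((¼ + (-3 - 3*(-5) - 5*(-3)))²)² = ((¼ + (-3 + 15 + 15))²)² = ((¼ + 27)²)² = ((109/4)²)² = (11881/16)² = 141158161/256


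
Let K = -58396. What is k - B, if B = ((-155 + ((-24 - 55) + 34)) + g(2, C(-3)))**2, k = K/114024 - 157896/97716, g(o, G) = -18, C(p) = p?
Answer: -648939526541/13654374 ≈ -47526.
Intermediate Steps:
k = -29056565/13654374 (k = -58396/114024 - 157896/97716 = -58396*1/114024 - 157896*1/97716 = -14599/28506 - 774/479 = -29056565/13654374 ≈ -2.1280)
B = 47524 (B = ((-155 + ((-24 - 55) + 34)) - 18)**2 = ((-155 + (-79 + 34)) - 18)**2 = ((-155 - 45) - 18)**2 = (-200 - 18)**2 = (-218)**2 = 47524)
k - B = -29056565/13654374 - 1*47524 = -29056565/13654374 - 47524 = -648939526541/13654374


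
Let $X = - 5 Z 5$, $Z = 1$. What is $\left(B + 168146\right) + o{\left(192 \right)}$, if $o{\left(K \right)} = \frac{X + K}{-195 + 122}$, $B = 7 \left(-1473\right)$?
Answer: $\frac{11521788}{73} \approx 1.5783 \cdot 10^{5}$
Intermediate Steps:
$B = -10311$
$X = -25$ ($X = \left(-5\right) 1 \cdot 5 = \left(-5\right) 5 = -25$)
$o{\left(K \right)} = \frac{25}{73} - \frac{K}{73}$ ($o{\left(K \right)} = \frac{-25 + K}{-195 + 122} = \frac{-25 + K}{-73} = \left(-25 + K\right) \left(- \frac{1}{73}\right) = \frac{25}{73} - \frac{K}{73}$)
$\left(B + 168146\right) + o{\left(192 \right)} = \left(-10311 + 168146\right) + \left(\frac{25}{73} - \frac{192}{73}\right) = 157835 + \left(\frac{25}{73} - \frac{192}{73}\right) = 157835 - \frac{167}{73} = \frac{11521788}{73}$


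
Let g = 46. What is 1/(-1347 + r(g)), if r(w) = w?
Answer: -1/1301 ≈ -0.00076864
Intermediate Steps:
1/(-1347 + r(g)) = 1/(-1347 + 46) = 1/(-1301) = -1/1301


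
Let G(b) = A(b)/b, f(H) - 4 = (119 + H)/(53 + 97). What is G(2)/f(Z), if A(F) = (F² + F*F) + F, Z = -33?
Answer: 375/343 ≈ 1.0933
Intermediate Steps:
A(F) = F + 2*F² (A(F) = (F² + F²) + F = 2*F² + F = F + 2*F²)
f(H) = 719/150 + H/150 (f(H) = 4 + (119 + H)/(53 + 97) = 4 + (119 + H)/150 = 4 + (119 + H)*(1/150) = 4 + (119/150 + H/150) = 719/150 + H/150)
G(b) = 1 + 2*b (G(b) = (b*(1 + 2*b))/b = 1 + 2*b)
G(2)/f(Z) = (1 + 2*2)/(719/150 + (1/150)*(-33)) = (1 + 4)/(719/150 - 11/50) = 5/(343/75) = 5*(75/343) = 375/343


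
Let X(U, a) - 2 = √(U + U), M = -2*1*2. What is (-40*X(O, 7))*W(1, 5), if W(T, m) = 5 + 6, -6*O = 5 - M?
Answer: -880 - 440*I*√3 ≈ -880.0 - 762.1*I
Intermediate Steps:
M = -4 (M = -2*2 = -4)
O = -3/2 (O = -(5 - 1*(-4))/6 = -(5 + 4)/6 = -⅙*9 = -3/2 ≈ -1.5000)
W(T, m) = 11
X(U, a) = 2 + √2*√U (X(U, a) = 2 + √(U + U) = 2 + √(2*U) = 2 + √2*√U)
(-40*X(O, 7))*W(1, 5) = -40*(2 + √2*√(-3/2))*11 = -40*(2 + √2*(I*√6/2))*11 = -40*(2 + I*√3)*11 = (-80 - 40*I*√3)*11 = -880 - 440*I*√3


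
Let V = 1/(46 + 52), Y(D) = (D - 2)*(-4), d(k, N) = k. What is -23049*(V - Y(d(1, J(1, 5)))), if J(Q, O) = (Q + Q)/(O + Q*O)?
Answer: 9012159/98 ≈ 91961.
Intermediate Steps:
J(Q, O) = 2*Q/(O + O*Q) (J(Q, O) = (2*Q)/(O + O*Q) = 2*Q/(O + O*Q))
Y(D) = 8 - 4*D (Y(D) = (-2 + D)*(-4) = 8 - 4*D)
V = 1/98 ≈ 0.010204
-23049*(V - Y(d(1, J(1, 5)))) = -23049*(1/98 - (8 - 4*1)) = -23049*(1/98 - (8 - 4)) = -23049*(1/98 - 1*4) = -23049*(1/98 - 4) = -23049*(-391/98) = 9012159/98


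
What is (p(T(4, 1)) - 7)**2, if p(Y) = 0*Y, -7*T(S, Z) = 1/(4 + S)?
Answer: 49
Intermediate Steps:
T(S, Z) = -1/(7*(4 + S))
p(Y) = 0
(p(T(4, 1)) - 7)**2 = (0 - 7)**2 = (-7)**2 = 49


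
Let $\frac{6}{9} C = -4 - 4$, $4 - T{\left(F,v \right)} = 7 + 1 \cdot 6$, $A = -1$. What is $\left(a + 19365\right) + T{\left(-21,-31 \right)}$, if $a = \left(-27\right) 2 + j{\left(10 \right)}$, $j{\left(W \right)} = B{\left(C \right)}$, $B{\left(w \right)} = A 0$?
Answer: $19302$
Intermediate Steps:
$T{\left(F,v \right)} = -9$ ($T{\left(F,v \right)} = 4 - \left(7 + 1 \cdot 6\right) = 4 - \left(7 + 6\right) = 4 - 13 = -9$)
$C = -12$ ($C = \frac{3 \left(-4 - 4\right)}{2} = \frac{3}{2} \left(-8\right) = -12$)
$B{\left(w \right)} = 0$ ($B{\left(w \right)} = \left(-1\right) 0 = 0$)
$j{\left(W \right)} = 0$
$a = -54$ ($a = \left(-27\right) 2 + 0 = -54 + 0 = -54$)
$\left(a + 19365\right) + T{\left(-21,-31 \right)} = \left(-54 + 19365\right) - 9 = 19311 - 9 = 19302$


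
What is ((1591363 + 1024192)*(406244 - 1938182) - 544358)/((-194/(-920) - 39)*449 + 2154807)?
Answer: -1843159574376080/983199713 ≈ -1.8747e+6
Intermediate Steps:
((1591363 + 1024192)*(406244 - 1938182) - 544358)/((-194/(-920) - 39)*449 + 2154807) = (2615555*(-1531938) - 544358)/((-194*(-1/920) - 39)*449 + 2154807) = (-4006868095590 - 544358)/((97/460 - 39)*449 + 2154807) = -4006868639948/(-17843/460*449 + 2154807) = -4006868639948/(-8011507/460 + 2154807) = -4006868639948/983199713/460 = -4006868639948*460/983199713 = -1843159574376080/983199713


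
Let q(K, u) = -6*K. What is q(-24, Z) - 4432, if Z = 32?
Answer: -4288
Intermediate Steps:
q(-24, Z) - 4432 = -6*(-24) - 4432 = 144 - 4432 = -4288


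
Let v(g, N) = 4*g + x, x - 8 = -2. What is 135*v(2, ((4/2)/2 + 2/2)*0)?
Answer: 1890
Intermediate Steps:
x = 6 (x = 8 - 2 = 6)
v(g, N) = 6 + 4*g (v(g, N) = 4*g + 6 = 6 + 4*g)
135*v(2, ((4/2)/2 + 2/2)*0) = 135*(6 + 4*2) = 135*(6 + 8) = 135*14 = 1890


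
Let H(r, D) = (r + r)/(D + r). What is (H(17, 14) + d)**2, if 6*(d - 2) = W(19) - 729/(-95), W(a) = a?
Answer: 4440489769/78057225 ≈ 56.888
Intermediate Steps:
H(r, D) = 2*r/(D + r) (H(r, D) = (2*r)/(D + r) = 2*r/(D + r))
d = 1837/285 (d = 2 + (19 - 729/(-95))/6 = 2 + (19 - 729*(-1)/95)/6 = 2 + (19 - 1*(-729/95))/6 = 2 + (19 + 729/95)/6 = 2 + (1/6)*(2534/95) = 2 + 1267/285 = 1837/285 ≈ 6.4456)
(H(17, 14) + d)**2 = (2*17/(14 + 17) + 1837/285)**2 = (2*17/31 + 1837/285)**2 = (2*17*(1/31) + 1837/285)**2 = (34/31 + 1837/285)**2 = (66637/8835)**2 = 4440489769/78057225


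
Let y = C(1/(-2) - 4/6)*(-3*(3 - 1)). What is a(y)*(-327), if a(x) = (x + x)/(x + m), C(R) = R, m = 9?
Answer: -2289/8 ≈ -286.13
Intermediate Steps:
y = 7 (y = (1/(-2) - 4/6)*(-3*(3 - 1)) = (1*(-½) - 4*⅙)*(-3*2) = (-½ - ⅔)*(-6) = -7/6*(-6) = 7)
a(x) = 2*x/(9 + x) (a(x) = (x + x)/(x + 9) = (2*x)/(9 + x) = 2*x/(9 + x))
a(y)*(-327) = (2*7/(9 + 7))*(-327) = (2*7/16)*(-327) = (2*7*(1/16))*(-327) = (7/8)*(-327) = -2289/8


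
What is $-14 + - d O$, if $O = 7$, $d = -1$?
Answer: $-7$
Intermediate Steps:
$-14 + - d O = -14 + \left(-1\right) \left(-1\right) 7 = -14 + 1 \cdot 7 = -14 + 7 = -7$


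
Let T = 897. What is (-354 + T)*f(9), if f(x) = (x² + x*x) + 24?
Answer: 100998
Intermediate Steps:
f(x) = 24 + 2*x² (f(x) = (x² + x²) + 24 = 2*x² + 24 = 24 + 2*x²)
(-354 + T)*f(9) = (-354 + 897)*(24 + 2*9²) = 543*(24 + 2*81) = 543*(24 + 162) = 543*186 = 100998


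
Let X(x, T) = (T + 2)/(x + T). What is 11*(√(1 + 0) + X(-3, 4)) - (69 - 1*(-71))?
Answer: -63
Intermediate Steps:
X(x, T) = (2 + T)/(T + x)
11*(√(1 + 0) + X(-3, 4)) - (69 - 1*(-71)) = 11*(√(1 + 0) + (2 + 4)/(4 - 3)) - (69 - 1*(-71)) = 11*(√1 + 6/1) - (69 + 71) = 11*(1 + 1*6) - 1*140 = 11*(1 + 6) - 140 = 11*7 - 140 = 77 - 140 = -63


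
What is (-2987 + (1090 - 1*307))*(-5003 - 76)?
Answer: 11194116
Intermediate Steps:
(-2987 + (1090 - 1*307))*(-5003 - 76) = (-2987 + (1090 - 307))*(-5079) = (-2987 + 783)*(-5079) = -2204*(-5079) = 11194116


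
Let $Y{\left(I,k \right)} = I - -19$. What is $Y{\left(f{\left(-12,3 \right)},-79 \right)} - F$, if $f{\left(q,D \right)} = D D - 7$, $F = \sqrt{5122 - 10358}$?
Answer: $21 - 2 i \sqrt{1309} \approx 21.0 - 72.36 i$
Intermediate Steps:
$F = 2 i \sqrt{1309}$ ($F = \sqrt{-5236} = 2 i \sqrt{1309} \approx 72.36 i$)
$f{\left(q,D \right)} = -7 + D^{2}$ ($f{\left(q,D \right)} = D^{2} - 7 = -7 + D^{2}$)
$Y{\left(I,k \right)} = 19 + I$ ($Y{\left(I,k \right)} = I + 19 = 19 + I$)
$Y{\left(f{\left(-12,3 \right)},-79 \right)} - F = \left(19 - \left(7 - 3^{2}\right)\right) - 2 i \sqrt{1309} = \left(19 + \left(-7 + 9\right)\right) - 2 i \sqrt{1309} = \left(19 + 2\right) - 2 i \sqrt{1309} = 21 - 2 i \sqrt{1309}$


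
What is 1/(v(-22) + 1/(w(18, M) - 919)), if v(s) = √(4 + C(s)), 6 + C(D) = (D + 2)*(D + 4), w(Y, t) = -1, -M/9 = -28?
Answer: 920/303011199 + 846400*√358/303011199 ≈ 0.052855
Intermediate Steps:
M = 252 (M = -9*(-28) = 252)
C(D) = -6 + (2 + D)*(4 + D) (C(D) = -6 + (D + 2)*(D + 4) = -6 + (2 + D)*(4 + D))
v(s) = √(6 + s² + 6*s) (v(s) = √(4 + (2 + s² + 6*s)) = √(6 + s² + 6*s))
1/(v(-22) + 1/(w(18, M) - 919)) = 1/(√(6 + (-22)² + 6*(-22)) + 1/(-1 - 919)) = 1/(√(6 + 484 - 132) + 1/(-920)) = 1/(√358 - 1/920) = 1/(-1/920 + √358)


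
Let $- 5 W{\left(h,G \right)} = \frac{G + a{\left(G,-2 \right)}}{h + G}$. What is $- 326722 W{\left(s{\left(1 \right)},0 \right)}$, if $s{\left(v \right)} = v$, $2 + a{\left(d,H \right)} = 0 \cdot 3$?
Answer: $- \frac{653444}{5} \approx -1.3069 \cdot 10^{5}$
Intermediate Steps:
$a{\left(d,H \right)} = -2$ ($a{\left(d,H \right)} = -2 + 0 \cdot 3 = -2 + 0 = -2$)
$W{\left(h,G \right)} = - \frac{-2 + G}{5 \left(G + h\right)}$ ($W{\left(h,G \right)} = - \frac{\left(G - 2\right) \frac{1}{h + G}}{5} = - \frac{\left(-2 + G\right) \frac{1}{G + h}}{5} = - \frac{\frac{1}{G + h} \left(-2 + G\right)}{5} = - \frac{-2 + G}{5 \left(G + h\right)}$)
$- 326722 W{\left(s{\left(1 \right)},0 \right)} = - 326722 \frac{2 - 0}{5 \left(0 + 1\right)} = - 326722 \frac{2 + 0}{5 \cdot 1} = - 326722 \cdot \frac{1}{5} \cdot 1 \cdot 2 = \left(-326722\right) \frac{2}{5} = - \frac{653444}{5}$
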